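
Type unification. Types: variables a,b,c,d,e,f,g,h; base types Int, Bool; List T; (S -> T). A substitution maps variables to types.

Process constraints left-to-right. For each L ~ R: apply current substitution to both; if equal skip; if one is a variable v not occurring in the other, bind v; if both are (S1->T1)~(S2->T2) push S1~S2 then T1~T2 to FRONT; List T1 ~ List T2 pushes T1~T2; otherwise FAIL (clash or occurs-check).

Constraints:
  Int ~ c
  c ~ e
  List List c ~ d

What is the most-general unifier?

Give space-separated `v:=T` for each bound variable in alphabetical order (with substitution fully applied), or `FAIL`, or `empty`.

step 1: unify Int ~ c  [subst: {-} | 2 pending]
  bind c := Int
step 2: unify Int ~ e  [subst: {c:=Int} | 1 pending]
  bind e := Int
step 3: unify List List Int ~ d  [subst: {c:=Int, e:=Int} | 0 pending]
  bind d := List List Int

Answer: c:=Int d:=List List Int e:=Int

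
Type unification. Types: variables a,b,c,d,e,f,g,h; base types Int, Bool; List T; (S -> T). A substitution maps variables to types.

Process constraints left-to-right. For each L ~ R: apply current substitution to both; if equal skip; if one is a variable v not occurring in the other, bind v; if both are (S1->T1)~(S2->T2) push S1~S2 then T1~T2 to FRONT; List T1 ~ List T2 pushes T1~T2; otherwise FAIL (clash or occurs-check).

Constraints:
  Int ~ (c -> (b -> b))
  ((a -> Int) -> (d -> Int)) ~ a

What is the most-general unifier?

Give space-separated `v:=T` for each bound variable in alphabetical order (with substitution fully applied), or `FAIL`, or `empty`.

step 1: unify Int ~ (c -> (b -> b))  [subst: {-} | 1 pending]
  clash: Int vs (c -> (b -> b))

Answer: FAIL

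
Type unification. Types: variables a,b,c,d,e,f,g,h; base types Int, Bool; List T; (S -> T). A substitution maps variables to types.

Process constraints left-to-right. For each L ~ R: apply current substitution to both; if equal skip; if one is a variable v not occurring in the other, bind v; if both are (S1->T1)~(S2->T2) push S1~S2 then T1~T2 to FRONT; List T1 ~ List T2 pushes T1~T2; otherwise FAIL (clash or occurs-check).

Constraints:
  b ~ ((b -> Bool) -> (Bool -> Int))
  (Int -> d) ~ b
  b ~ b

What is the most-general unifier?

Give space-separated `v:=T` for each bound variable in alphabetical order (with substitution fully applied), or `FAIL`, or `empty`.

Answer: FAIL

Derivation:
step 1: unify b ~ ((b -> Bool) -> (Bool -> Int))  [subst: {-} | 2 pending]
  occurs-check fail: b in ((b -> Bool) -> (Bool -> Int))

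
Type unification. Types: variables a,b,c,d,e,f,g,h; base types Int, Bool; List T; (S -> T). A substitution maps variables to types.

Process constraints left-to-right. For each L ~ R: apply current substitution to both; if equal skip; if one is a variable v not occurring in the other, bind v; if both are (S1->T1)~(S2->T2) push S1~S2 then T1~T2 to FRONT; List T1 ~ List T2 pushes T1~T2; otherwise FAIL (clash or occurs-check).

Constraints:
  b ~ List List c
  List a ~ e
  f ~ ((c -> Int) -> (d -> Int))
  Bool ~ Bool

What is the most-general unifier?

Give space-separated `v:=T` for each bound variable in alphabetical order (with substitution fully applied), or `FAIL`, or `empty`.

Answer: b:=List List c e:=List a f:=((c -> Int) -> (d -> Int))

Derivation:
step 1: unify b ~ List List c  [subst: {-} | 3 pending]
  bind b := List List c
step 2: unify List a ~ e  [subst: {b:=List List c} | 2 pending]
  bind e := List a
step 3: unify f ~ ((c -> Int) -> (d -> Int))  [subst: {b:=List List c, e:=List a} | 1 pending]
  bind f := ((c -> Int) -> (d -> Int))
step 4: unify Bool ~ Bool  [subst: {b:=List List c, e:=List a, f:=((c -> Int) -> (d -> Int))} | 0 pending]
  -> identical, skip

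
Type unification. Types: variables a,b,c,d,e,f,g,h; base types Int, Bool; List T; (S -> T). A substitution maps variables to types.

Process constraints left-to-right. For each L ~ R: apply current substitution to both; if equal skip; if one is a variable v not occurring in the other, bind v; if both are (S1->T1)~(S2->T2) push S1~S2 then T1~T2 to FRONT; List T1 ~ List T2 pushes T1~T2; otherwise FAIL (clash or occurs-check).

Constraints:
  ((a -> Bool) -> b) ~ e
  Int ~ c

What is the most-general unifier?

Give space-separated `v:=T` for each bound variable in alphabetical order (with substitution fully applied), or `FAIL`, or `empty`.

step 1: unify ((a -> Bool) -> b) ~ e  [subst: {-} | 1 pending]
  bind e := ((a -> Bool) -> b)
step 2: unify Int ~ c  [subst: {e:=((a -> Bool) -> b)} | 0 pending]
  bind c := Int

Answer: c:=Int e:=((a -> Bool) -> b)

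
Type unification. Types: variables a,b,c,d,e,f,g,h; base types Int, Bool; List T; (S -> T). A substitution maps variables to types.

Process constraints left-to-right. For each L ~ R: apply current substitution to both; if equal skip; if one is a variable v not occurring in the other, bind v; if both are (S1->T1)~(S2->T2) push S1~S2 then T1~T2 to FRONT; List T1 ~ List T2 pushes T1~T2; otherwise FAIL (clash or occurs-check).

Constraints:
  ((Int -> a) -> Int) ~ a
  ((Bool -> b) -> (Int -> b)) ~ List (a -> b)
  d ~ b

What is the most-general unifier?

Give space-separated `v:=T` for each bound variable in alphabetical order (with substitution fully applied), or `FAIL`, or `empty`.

Answer: FAIL

Derivation:
step 1: unify ((Int -> a) -> Int) ~ a  [subst: {-} | 2 pending]
  occurs-check fail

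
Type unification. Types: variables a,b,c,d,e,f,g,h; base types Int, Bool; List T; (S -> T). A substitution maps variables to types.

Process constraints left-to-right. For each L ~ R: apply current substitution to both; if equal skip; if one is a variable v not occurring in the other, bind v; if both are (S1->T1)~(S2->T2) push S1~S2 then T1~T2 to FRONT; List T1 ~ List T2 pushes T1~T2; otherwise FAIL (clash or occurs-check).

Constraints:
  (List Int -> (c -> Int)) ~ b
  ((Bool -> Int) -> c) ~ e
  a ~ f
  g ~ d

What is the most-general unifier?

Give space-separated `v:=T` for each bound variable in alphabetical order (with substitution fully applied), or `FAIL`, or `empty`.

Answer: a:=f b:=(List Int -> (c -> Int)) e:=((Bool -> Int) -> c) g:=d

Derivation:
step 1: unify (List Int -> (c -> Int)) ~ b  [subst: {-} | 3 pending]
  bind b := (List Int -> (c -> Int))
step 2: unify ((Bool -> Int) -> c) ~ e  [subst: {b:=(List Int -> (c -> Int))} | 2 pending]
  bind e := ((Bool -> Int) -> c)
step 3: unify a ~ f  [subst: {b:=(List Int -> (c -> Int)), e:=((Bool -> Int) -> c)} | 1 pending]
  bind a := f
step 4: unify g ~ d  [subst: {b:=(List Int -> (c -> Int)), e:=((Bool -> Int) -> c), a:=f} | 0 pending]
  bind g := d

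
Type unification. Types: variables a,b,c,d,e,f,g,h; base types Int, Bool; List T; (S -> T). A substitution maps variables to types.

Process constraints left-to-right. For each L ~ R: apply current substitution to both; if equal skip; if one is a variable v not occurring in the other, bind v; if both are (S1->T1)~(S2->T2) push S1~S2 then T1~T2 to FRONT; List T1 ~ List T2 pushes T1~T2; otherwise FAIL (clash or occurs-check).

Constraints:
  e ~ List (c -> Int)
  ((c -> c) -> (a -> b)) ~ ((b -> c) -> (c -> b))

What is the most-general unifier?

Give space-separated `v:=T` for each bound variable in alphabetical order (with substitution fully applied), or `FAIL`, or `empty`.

step 1: unify e ~ List (c -> Int)  [subst: {-} | 1 pending]
  bind e := List (c -> Int)
step 2: unify ((c -> c) -> (a -> b)) ~ ((b -> c) -> (c -> b))  [subst: {e:=List (c -> Int)} | 0 pending]
  -> decompose arrow: push (c -> c)~(b -> c), (a -> b)~(c -> b)
step 3: unify (c -> c) ~ (b -> c)  [subst: {e:=List (c -> Int)} | 1 pending]
  -> decompose arrow: push c~b, c~c
step 4: unify c ~ b  [subst: {e:=List (c -> Int)} | 2 pending]
  bind c := b
step 5: unify b ~ b  [subst: {e:=List (c -> Int), c:=b} | 1 pending]
  -> identical, skip
step 6: unify (a -> b) ~ (b -> b)  [subst: {e:=List (c -> Int), c:=b} | 0 pending]
  -> decompose arrow: push a~b, b~b
step 7: unify a ~ b  [subst: {e:=List (c -> Int), c:=b} | 1 pending]
  bind a := b
step 8: unify b ~ b  [subst: {e:=List (c -> Int), c:=b, a:=b} | 0 pending]
  -> identical, skip

Answer: a:=b c:=b e:=List (b -> Int)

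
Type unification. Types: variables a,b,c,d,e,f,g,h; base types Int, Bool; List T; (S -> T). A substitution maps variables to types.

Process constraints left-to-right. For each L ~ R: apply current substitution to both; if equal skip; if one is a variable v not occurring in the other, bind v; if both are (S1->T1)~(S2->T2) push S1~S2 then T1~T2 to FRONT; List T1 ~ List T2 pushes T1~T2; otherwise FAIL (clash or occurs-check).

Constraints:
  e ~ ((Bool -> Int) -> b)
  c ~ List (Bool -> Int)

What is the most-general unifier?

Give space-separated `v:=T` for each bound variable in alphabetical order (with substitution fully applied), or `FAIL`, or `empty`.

Answer: c:=List (Bool -> Int) e:=((Bool -> Int) -> b)

Derivation:
step 1: unify e ~ ((Bool -> Int) -> b)  [subst: {-} | 1 pending]
  bind e := ((Bool -> Int) -> b)
step 2: unify c ~ List (Bool -> Int)  [subst: {e:=((Bool -> Int) -> b)} | 0 pending]
  bind c := List (Bool -> Int)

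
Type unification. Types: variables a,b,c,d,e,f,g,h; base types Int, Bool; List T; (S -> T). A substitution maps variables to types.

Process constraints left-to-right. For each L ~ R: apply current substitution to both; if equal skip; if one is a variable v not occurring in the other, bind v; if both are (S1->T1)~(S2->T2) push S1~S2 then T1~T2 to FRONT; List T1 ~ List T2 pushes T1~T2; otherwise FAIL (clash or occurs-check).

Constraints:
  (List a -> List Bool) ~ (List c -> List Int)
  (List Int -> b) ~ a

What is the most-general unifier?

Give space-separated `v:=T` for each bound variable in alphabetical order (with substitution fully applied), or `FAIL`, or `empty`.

step 1: unify (List a -> List Bool) ~ (List c -> List Int)  [subst: {-} | 1 pending]
  -> decompose arrow: push List a~List c, List Bool~List Int
step 2: unify List a ~ List c  [subst: {-} | 2 pending]
  -> decompose List: push a~c
step 3: unify a ~ c  [subst: {-} | 2 pending]
  bind a := c
step 4: unify List Bool ~ List Int  [subst: {a:=c} | 1 pending]
  -> decompose List: push Bool~Int
step 5: unify Bool ~ Int  [subst: {a:=c} | 1 pending]
  clash: Bool vs Int

Answer: FAIL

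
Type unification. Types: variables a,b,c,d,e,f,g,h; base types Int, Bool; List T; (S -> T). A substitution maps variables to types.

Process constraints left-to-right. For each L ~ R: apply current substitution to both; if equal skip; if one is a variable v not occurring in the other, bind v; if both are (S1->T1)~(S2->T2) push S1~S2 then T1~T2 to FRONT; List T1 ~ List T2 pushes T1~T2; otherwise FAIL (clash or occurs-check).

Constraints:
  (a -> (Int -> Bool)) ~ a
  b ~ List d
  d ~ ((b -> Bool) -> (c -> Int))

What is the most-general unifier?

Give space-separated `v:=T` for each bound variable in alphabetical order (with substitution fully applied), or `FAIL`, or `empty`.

step 1: unify (a -> (Int -> Bool)) ~ a  [subst: {-} | 2 pending]
  occurs-check fail

Answer: FAIL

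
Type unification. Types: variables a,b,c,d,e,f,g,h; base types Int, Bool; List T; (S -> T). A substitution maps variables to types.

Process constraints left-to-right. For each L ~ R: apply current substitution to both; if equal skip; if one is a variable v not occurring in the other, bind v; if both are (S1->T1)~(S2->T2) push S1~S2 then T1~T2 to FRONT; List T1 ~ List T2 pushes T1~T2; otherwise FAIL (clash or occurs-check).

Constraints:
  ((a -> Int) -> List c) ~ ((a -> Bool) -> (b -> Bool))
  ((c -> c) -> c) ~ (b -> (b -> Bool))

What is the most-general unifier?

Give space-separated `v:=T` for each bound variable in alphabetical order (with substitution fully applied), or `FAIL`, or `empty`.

Answer: FAIL

Derivation:
step 1: unify ((a -> Int) -> List c) ~ ((a -> Bool) -> (b -> Bool))  [subst: {-} | 1 pending]
  -> decompose arrow: push (a -> Int)~(a -> Bool), List c~(b -> Bool)
step 2: unify (a -> Int) ~ (a -> Bool)  [subst: {-} | 2 pending]
  -> decompose arrow: push a~a, Int~Bool
step 3: unify a ~ a  [subst: {-} | 3 pending]
  -> identical, skip
step 4: unify Int ~ Bool  [subst: {-} | 2 pending]
  clash: Int vs Bool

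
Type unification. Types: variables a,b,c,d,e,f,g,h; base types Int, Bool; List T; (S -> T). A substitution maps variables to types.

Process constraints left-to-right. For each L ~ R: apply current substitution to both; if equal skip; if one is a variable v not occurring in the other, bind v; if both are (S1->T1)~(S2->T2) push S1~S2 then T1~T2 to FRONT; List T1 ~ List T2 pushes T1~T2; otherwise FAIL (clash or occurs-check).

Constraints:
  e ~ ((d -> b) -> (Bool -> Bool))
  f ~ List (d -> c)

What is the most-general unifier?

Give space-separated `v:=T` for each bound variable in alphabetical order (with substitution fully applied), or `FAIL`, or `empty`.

step 1: unify e ~ ((d -> b) -> (Bool -> Bool))  [subst: {-} | 1 pending]
  bind e := ((d -> b) -> (Bool -> Bool))
step 2: unify f ~ List (d -> c)  [subst: {e:=((d -> b) -> (Bool -> Bool))} | 0 pending]
  bind f := List (d -> c)

Answer: e:=((d -> b) -> (Bool -> Bool)) f:=List (d -> c)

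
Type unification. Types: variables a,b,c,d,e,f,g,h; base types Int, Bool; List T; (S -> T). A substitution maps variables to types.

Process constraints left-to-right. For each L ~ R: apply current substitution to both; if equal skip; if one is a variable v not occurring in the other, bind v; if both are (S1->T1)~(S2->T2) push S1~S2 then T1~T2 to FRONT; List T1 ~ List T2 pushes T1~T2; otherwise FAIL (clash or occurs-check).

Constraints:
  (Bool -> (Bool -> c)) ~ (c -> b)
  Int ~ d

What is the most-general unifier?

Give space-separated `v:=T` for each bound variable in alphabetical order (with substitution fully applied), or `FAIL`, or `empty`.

step 1: unify (Bool -> (Bool -> c)) ~ (c -> b)  [subst: {-} | 1 pending]
  -> decompose arrow: push Bool~c, (Bool -> c)~b
step 2: unify Bool ~ c  [subst: {-} | 2 pending]
  bind c := Bool
step 3: unify (Bool -> Bool) ~ b  [subst: {c:=Bool} | 1 pending]
  bind b := (Bool -> Bool)
step 4: unify Int ~ d  [subst: {c:=Bool, b:=(Bool -> Bool)} | 0 pending]
  bind d := Int

Answer: b:=(Bool -> Bool) c:=Bool d:=Int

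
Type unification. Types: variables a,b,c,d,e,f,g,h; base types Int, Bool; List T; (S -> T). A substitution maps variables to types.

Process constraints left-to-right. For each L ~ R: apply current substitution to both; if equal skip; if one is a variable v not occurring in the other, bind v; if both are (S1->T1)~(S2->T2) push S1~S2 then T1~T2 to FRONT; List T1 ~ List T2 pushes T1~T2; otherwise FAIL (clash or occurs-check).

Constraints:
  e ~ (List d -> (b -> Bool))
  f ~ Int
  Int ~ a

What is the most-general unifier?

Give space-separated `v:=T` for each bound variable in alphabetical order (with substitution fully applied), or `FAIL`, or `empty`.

Answer: a:=Int e:=(List d -> (b -> Bool)) f:=Int

Derivation:
step 1: unify e ~ (List d -> (b -> Bool))  [subst: {-} | 2 pending]
  bind e := (List d -> (b -> Bool))
step 2: unify f ~ Int  [subst: {e:=(List d -> (b -> Bool))} | 1 pending]
  bind f := Int
step 3: unify Int ~ a  [subst: {e:=(List d -> (b -> Bool)), f:=Int} | 0 pending]
  bind a := Int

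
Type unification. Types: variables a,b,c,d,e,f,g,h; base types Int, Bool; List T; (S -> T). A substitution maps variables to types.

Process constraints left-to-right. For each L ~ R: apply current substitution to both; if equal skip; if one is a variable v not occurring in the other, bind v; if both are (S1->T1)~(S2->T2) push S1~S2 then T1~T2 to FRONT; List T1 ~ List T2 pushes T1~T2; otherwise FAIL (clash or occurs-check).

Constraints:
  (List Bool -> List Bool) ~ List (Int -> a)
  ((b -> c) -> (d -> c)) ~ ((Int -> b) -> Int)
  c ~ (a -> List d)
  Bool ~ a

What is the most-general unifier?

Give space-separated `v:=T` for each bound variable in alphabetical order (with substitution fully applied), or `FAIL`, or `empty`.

step 1: unify (List Bool -> List Bool) ~ List (Int -> a)  [subst: {-} | 3 pending]
  clash: (List Bool -> List Bool) vs List (Int -> a)

Answer: FAIL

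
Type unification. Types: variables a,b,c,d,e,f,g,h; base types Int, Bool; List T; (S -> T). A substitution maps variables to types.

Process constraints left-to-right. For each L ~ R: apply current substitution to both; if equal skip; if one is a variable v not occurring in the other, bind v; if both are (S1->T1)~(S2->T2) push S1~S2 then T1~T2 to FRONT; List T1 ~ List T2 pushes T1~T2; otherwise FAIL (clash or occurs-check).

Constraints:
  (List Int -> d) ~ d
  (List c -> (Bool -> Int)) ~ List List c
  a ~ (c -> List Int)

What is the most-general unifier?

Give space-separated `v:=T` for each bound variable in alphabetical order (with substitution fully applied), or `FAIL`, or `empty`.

step 1: unify (List Int -> d) ~ d  [subst: {-} | 2 pending]
  occurs-check fail

Answer: FAIL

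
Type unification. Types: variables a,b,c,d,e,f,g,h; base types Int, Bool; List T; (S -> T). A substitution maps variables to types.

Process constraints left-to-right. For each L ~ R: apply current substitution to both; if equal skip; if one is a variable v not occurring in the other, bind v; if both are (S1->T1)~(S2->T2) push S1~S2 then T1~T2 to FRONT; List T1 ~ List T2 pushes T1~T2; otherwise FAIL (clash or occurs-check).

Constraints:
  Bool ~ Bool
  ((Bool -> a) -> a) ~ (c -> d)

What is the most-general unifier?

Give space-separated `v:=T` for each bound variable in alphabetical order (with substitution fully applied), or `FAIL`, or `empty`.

step 1: unify Bool ~ Bool  [subst: {-} | 1 pending]
  -> identical, skip
step 2: unify ((Bool -> a) -> a) ~ (c -> d)  [subst: {-} | 0 pending]
  -> decompose arrow: push (Bool -> a)~c, a~d
step 3: unify (Bool -> a) ~ c  [subst: {-} | 1 pending]
  bind c := (Bool -> a)
step 4: unify a ~ d  [subst: {c:=(Bool -> a)} | 0 pending]
  bind a := d

Answer: a:=d c:=(Bool -> d)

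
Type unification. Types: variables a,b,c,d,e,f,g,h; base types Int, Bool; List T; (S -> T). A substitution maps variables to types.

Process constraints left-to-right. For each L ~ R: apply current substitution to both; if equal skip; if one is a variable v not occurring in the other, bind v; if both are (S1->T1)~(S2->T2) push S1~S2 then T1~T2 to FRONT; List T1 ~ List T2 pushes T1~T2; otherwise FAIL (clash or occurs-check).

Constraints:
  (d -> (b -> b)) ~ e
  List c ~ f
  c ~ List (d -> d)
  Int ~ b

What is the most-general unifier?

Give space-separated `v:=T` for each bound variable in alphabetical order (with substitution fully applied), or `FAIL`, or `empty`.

step 1: unify (d -> (b -> b)) ~ e  [subst: {-} | 3 pending]
  bind e := (d -> (b -> b))
step 2: unify List c ~ f  [subst: {e:=(d -> (b -> b))} | 2 pending]
  bind f := List c
step 3: unify c ~ List (d -> d)  [subst: {e:=(d -> (b -> b)), f:=List c} | 1 pending]
  bind c := List (d -> d)
step 4: unify Int ~ b  [subst: {e:=(d -> (b -> b)), f:=List c, c:=List (d -> d)} | 0 pending]
  bind b := Int

Answer: b:=Int c:=List (d -> d) e:=(d -> (Int -> Int)) f:=List List (d -> d)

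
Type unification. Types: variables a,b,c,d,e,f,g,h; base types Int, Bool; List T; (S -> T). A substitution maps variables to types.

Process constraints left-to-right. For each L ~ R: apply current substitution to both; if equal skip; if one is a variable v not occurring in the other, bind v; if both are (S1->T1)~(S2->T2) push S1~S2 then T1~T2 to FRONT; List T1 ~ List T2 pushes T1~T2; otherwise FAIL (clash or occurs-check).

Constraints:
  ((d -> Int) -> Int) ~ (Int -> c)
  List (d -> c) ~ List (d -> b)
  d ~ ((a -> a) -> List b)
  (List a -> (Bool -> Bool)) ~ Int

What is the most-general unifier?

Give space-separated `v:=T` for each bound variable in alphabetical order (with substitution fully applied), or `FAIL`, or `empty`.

step 1: unify ((d -> Int) -> Int) ~ (Int -> c)  [subst: {-} | 3 pending]
  -> decompose arrow: push (d -> Int)~Int, Int~c
step 2: unify (d -> Int) ~ Int  [subst: {-} | 4 pending]
  clash: (d -> Int) vs Int

Answer: FAIL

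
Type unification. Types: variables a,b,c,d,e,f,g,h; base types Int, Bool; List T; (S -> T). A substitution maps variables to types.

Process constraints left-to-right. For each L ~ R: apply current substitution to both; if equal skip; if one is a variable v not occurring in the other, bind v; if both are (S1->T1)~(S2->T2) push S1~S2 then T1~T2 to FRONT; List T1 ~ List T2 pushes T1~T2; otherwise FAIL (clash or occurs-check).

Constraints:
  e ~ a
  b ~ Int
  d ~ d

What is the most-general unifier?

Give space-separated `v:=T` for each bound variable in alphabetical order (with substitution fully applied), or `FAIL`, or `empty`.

step 1: unify e ~ a  [subst: {-} | 2 pending]
  bind e := a
step 2: unify b ~ Int  [subst: {e:=a} | 1 pending]
  bind b := Int
step 3: unify d ~ d  [subst: {e:=a, b:=Int} | 0 pending]
  -> identical, skip

Answer: b:=Int e:=a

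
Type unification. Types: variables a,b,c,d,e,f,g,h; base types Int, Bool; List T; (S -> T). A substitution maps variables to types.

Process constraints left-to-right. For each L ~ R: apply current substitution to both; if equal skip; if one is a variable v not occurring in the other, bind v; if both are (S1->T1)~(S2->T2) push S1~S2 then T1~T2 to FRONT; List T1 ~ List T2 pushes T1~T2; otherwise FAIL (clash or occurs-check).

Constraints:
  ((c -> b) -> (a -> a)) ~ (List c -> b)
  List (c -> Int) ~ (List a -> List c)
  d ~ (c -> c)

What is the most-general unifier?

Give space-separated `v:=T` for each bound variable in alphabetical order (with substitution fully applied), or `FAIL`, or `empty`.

Answer: FAIL

Derivation:
step 1: unify ((c -> b) -> (a -> a)) ~ (List c -> b)  [subst: {-} | 2 pending]
  -> decompose arrow: push (c -> b)~List c, (a -> a)~b
step 2: unify (c -> b) ~ List c  [subst: {-} | 3 pending]
  clash: (c -> b) vs List c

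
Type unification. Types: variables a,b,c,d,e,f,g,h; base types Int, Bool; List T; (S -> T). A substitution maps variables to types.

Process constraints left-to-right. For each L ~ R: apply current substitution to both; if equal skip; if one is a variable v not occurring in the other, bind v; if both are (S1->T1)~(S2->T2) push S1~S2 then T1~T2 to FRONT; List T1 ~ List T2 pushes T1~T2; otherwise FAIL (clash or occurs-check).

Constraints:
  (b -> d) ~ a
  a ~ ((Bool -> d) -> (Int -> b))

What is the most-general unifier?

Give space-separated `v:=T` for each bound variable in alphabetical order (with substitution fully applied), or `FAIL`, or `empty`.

Answer: FAIL

Derivation:
step 1: unify (b -> d) ~ a  [subst: {-} | 1 pending]
  bind a := (b -> d)
step 2: unify (b -> d) ~ ((Bool -> d) -> (Int -> b))  [subst: {a:=(b -> d)} | 0 pending]
  -> decompose arrow: push b~(Bool -> d), d~(Int -> b)
step 3: unify b ~ (Bool -> d)  [subst: {a:=(b -> d)} | 1 pending]
  bind b := (Bool -> d)
step 4: unify d ~ (Int -> (Bool -> d))  [subst: {a:=(b -> d), b:=(Bool -> d)} | 0 pending]
  occurs-check fail: d in (Int -> (Bool -> d))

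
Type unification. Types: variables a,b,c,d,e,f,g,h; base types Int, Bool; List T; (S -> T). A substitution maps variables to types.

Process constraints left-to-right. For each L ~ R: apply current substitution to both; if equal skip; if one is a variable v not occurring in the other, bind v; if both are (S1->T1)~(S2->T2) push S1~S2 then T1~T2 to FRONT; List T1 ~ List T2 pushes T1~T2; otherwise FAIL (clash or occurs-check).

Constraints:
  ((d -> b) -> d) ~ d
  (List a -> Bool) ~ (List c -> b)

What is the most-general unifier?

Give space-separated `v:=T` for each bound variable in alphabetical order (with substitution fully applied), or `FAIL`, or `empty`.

step 1: unify ((d -> b) -> d) ~ d  [subst: {-} | 1 pending]
  occurs-check fail

Answer: FAIL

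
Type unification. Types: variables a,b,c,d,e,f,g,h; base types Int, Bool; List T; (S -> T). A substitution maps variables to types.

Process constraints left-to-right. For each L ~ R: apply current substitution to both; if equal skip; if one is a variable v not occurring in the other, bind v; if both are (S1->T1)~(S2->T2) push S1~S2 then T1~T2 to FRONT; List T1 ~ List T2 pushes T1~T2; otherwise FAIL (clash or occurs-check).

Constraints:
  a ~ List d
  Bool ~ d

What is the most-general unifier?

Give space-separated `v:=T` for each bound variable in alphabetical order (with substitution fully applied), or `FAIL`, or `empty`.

Answer: a:=List Bool d:=Bool

Derivation:
step 1: unify a ~ List d  [subst: {-} | 1 pending]
  bind a := List d
step 2: unify Bool ~ d  [subst: {a:=List d} | 0 pending]
  bind d := Bool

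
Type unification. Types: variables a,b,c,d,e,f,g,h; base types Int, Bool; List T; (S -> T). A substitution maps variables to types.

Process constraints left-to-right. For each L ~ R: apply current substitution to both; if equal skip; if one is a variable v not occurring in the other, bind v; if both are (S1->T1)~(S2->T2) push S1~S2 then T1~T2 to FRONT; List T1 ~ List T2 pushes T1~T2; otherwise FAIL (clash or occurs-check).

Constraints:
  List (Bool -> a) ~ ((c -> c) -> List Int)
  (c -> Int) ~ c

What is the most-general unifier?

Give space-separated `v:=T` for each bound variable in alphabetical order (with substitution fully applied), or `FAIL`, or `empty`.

Answer: FAIL

Derivation:
step 1: unify List (Bool -> a) ~ ((c -> c) -> List Int)  [subst: {-} | 1 pending]
  clash: List (Bool -> a) vs ((c -> c) -> List Int)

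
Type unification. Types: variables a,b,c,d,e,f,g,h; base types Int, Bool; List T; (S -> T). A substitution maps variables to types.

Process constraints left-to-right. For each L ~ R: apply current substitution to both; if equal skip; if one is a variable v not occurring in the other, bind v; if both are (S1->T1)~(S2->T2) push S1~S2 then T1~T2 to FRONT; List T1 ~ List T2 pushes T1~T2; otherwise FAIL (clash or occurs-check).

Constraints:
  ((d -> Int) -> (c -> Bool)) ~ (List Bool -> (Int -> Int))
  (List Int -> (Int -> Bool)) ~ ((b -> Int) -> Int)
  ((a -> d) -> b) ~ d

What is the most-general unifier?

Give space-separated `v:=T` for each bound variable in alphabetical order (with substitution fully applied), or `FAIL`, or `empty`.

step 1: unify ((d -> Int) -> (c -> Bool)) ~ (List Bool -> (Int -> Int))  [subst: {-} | 2 pending]
  -> decompose arrow: push (d -> Int)~List Bool, (c -> Bool)~(Int -> Int)
step 2: unify (d -> Int) ~ List Bool  [subst: {-} | 3 pending]
  clash: (d -> Int) vs List Bool

Answer: FAIL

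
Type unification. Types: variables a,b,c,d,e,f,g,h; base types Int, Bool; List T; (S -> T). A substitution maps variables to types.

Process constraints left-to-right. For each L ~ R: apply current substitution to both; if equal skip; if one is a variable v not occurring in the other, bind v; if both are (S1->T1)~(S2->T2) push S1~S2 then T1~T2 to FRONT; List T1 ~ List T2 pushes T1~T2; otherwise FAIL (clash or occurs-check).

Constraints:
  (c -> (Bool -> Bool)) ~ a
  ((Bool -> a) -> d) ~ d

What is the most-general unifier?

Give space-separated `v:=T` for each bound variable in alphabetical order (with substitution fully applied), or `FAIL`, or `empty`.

Answer: FAIL

Derivation:
step 1: unify (c -> (Bool -> Bool)) ~ a  [subst: {-} | 1 pending]
  bind a := (c -> (Bool -> Bool))
step 2: unify ((Bool -> (c -> (Bool -> Bool))) -> d) ~ d  [subst: {a:=(c -> (Bool -> Bool))} | 0 pending]
  occurs-check fail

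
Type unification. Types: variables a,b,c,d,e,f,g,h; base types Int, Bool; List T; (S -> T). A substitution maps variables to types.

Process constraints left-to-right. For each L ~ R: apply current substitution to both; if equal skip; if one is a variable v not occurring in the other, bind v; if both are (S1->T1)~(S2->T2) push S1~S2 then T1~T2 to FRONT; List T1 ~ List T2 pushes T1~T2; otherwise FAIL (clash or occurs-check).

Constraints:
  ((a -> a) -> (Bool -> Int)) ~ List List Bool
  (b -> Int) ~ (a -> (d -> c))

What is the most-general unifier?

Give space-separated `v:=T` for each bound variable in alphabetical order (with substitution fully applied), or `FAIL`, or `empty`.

Answer: FAIL

Derivation:
step 1: unify ((a -> a) -> (Bool -> Int)) ~ List List Bool  [subst: {-} | 1 pending]
  clash: ((a -> a) -> (Bool -> Int)) vs List List Bool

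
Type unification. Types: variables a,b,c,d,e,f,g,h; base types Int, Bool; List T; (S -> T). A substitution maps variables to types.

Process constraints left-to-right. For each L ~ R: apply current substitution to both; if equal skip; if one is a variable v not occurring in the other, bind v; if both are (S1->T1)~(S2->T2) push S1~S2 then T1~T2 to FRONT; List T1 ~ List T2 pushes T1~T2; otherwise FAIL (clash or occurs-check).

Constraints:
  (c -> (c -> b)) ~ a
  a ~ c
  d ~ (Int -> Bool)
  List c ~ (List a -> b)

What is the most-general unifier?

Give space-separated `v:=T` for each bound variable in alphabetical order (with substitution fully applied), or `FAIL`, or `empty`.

step 1: unify (c -> (c -> b)) ~ a  [subst: {-} | 3 pending]
  bind a := (c -> (c -> b))
step 2: unify (c -> (c -> b)) ~ c  [subst: {a:=(c -> (c -> b))} | 2 pending]
  occurs-check fail

Answer: FAIL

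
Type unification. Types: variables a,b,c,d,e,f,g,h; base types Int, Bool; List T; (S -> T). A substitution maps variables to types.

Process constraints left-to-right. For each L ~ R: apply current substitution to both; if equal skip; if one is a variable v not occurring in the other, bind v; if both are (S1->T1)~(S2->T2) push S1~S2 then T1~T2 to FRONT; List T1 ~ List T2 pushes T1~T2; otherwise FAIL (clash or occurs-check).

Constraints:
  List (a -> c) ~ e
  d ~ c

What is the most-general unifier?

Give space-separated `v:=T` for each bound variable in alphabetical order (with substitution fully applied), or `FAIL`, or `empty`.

Answer: d:=c e:=List (a -> c)

Derivation:
step 1: unify List (a -> c) ~ e  [subst: {-} | 1 pending]
  bind e := List (a -> c)
step 2: unify d ~ c  [subst: {e:=List (a -> c)} | 0 pending]
  bind d := c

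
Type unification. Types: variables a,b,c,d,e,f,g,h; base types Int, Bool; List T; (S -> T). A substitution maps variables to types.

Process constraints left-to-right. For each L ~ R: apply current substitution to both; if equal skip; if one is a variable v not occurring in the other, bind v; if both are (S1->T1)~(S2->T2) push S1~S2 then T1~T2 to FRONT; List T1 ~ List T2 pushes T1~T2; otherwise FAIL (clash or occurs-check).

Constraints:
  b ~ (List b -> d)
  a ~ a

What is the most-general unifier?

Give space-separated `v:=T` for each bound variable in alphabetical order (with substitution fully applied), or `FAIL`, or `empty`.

Answer: FAIL

Derivation:
step 1: unify b ~ (List b -> d)  [subst: {-} | 1 pending]
  occurs-check fail: b in (List b -> d)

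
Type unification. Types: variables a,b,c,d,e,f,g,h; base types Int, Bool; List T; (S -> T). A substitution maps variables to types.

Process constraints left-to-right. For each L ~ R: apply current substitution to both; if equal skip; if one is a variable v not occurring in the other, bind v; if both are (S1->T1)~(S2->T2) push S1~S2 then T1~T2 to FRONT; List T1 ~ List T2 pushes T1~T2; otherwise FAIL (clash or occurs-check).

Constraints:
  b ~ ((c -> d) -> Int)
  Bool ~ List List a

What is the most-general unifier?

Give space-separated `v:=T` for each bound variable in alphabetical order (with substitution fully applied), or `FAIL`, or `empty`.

step 1: unify b ~ ((c -> d) -> Int)  [subst: {-} | 1 pending]
  bind b := ((c -> d) -> Int)
step 2: unify Bool ~ List List a  [subst: {b:=((c -> d) -> Int)} | 0 pending]
  clash: Bool vs List List a

Answer: FAIL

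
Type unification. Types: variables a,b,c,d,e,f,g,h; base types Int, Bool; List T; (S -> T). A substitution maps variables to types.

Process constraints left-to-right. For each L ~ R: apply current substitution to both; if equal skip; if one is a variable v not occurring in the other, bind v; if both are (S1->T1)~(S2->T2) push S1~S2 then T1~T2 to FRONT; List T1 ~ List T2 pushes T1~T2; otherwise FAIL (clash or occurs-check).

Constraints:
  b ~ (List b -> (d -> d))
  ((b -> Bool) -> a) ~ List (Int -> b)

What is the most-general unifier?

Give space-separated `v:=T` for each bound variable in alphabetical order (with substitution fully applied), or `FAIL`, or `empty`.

Answer: FAIL

Derivation:
step 1: unify b ~ (List b -> (d -> d))  [subst: {-} | 1 pending]
  occurs-check fail: b in (List b -> (d -> d))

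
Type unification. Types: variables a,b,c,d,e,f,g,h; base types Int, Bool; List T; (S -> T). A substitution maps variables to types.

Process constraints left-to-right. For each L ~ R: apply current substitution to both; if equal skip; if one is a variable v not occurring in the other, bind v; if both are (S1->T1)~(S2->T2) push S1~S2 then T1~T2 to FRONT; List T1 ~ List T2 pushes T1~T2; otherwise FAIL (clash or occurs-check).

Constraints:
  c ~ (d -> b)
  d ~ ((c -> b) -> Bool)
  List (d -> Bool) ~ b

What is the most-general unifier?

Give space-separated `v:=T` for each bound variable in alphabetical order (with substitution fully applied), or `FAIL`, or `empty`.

Answer: FAIL

Derivation:
step 1: unify c ~ (d -> b)  [subst: {-} | 2 pending]
  bind c := (d -> b)
step 2: unify d ~ (((d -> b) -> b) -> Bool)  [subst: {c:=(d -> b)} | 1 pending]
  occurs-check fail: d in (((d -> b) -> b) -> Bool)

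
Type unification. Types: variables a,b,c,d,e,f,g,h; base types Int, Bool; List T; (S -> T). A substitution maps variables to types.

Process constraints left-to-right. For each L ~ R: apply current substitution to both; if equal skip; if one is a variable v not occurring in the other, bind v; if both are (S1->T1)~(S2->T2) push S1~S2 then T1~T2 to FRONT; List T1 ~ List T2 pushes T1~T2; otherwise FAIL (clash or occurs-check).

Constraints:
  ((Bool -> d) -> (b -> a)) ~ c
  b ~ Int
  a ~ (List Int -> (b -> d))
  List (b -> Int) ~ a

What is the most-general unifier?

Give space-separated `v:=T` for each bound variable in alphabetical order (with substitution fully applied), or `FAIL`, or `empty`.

step 1: unify ((Bool -> d) -> (b -> a)) ~ c  [subst: {-} | 3 pending]
  bind c := ((Bool -> d) -> (b -> a))
step 2: unify b ~ Int  [subst: {c:=((Bool -> d) -> (b -> a))} | 2 pending]
  bind b := Int
step 3: unify a ~ (List Int -> (Int -> d))  [subst: {c:=((Bool -> d) -> (b -> a)), b:=Int} | 1 pending]
  bind a := (List Int -> (Int -> d))
step 4: unify List (Int -> Int) ~ (List Int -> (Int -> d))  [subst: {c:=((Bool -> d) -> (b -> a)), b:=Int, a:=(List Int -> (Int -> d))} | 0 pending]
  clash: List (Int -> Int) vs (List Int -> (Int -> d))

Answer: FAIL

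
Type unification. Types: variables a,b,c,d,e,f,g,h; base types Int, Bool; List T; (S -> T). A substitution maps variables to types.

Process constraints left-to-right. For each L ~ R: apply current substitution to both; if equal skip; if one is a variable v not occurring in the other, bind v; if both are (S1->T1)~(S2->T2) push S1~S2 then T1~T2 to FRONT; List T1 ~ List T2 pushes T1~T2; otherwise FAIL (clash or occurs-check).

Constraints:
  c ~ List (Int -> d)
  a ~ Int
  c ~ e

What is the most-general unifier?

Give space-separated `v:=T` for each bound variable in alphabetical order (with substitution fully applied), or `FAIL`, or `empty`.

Answer: a:=Int c:=List (Int -> d) e:=List (Int -> d)

Derivation:
step 1: unify c ~ List (Int -> d)  [subst: {-} | 2 pending]
  bind c := List (Int -> d)
step 2: unify a ~ Int  [subst: {c:=List (Int -> d)} | 1 pending]
  bind a := Int
step 3: unify List (Int -> d) ~ e  [subst: {c:=List (Int -> d), a:=Int} | 0 pending]
  bind e := List (Int -> d)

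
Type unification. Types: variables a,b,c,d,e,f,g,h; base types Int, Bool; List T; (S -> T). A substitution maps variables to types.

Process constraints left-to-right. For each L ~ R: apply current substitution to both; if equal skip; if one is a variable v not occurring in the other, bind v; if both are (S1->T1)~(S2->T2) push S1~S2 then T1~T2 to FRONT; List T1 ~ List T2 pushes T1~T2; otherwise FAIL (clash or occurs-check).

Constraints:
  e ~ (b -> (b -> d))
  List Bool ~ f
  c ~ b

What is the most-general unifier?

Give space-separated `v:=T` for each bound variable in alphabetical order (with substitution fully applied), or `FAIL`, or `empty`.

step 1: unify e ~ (b -> (b -> d))  [subst: {-} | 2 pending]
  bind e := (b -> (b -> d))
step 2: unify List Bool ~ f  [subst: {e:=(b -> (b -> d))} | 1 pending]
  bind f := List Bool
step 3: unify c ~ b  [subst: {e:=(b -> (b -> d)), f:=List Bool} | 0 pending]
  bind c := b

Answer: c:=b e:=(b -> (b -> d)) f:=List Bool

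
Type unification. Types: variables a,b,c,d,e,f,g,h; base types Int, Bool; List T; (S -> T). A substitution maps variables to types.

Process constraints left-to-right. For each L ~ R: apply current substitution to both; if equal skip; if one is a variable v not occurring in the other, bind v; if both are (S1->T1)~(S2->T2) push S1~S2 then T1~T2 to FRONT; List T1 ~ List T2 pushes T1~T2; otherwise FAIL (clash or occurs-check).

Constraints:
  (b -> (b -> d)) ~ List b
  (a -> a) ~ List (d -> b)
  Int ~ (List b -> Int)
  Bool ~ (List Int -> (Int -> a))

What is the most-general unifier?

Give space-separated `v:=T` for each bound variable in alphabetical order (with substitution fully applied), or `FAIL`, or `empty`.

Answer: FAIL

Derivation:
step 1: unify (b -> (b -> d)) ~ List b  [subst: {-} | 3 pending]
  clash: (b -> (b -> d)) vs List b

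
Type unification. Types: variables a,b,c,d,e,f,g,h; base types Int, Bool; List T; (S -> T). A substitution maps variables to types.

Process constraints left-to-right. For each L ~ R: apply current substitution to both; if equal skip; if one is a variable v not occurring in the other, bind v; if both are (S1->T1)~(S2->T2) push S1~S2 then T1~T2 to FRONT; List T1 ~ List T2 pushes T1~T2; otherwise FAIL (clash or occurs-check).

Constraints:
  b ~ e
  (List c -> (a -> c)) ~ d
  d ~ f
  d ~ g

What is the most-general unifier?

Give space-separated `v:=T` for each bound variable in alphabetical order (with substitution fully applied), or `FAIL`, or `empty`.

Answer: b:=e d:=(List c -> (a -> c)) f:=(List c -> (a -> c)) g:=(List c -> (a -> c))

Derivation:
step 1: unify b ~ e  [subst: {-} | 3 pending]
  bind b := e
step 2: unify (List c -> (a -> c)) ~ d  [subst: {b:=e} | 2 pending]
  bind d := (List c -> (a -> c))
step 3: unify (List c -> (a -> c)) ~ f  [subst: {b:=e, d:=(List c -> (a -> c))} | 1 pending]
  bind f := (List c -> (a -> c))
step 4: unify (List c -> (a -> c)) ~ g  [subst: {b:=e, d:=(List c -> (a -> c)), f:=(List c -> (a -> c))} | 0 pending]
  bind g := (List c -> (a -> c))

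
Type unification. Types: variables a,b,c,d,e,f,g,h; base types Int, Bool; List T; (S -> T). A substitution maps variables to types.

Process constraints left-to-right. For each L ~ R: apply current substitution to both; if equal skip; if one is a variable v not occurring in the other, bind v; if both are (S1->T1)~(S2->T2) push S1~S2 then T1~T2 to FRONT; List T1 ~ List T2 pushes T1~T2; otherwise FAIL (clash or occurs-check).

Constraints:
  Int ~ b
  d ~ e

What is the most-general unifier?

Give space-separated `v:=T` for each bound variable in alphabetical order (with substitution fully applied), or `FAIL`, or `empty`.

Answer: b:=Int d:=e

Derivation:
step 1: unify Int ~ b  [subst: {-} | 1 pending]
  bind b := Int
step 2: unify d ~ e  [subst: {b:=Int} | 0 pending]
  bind d := e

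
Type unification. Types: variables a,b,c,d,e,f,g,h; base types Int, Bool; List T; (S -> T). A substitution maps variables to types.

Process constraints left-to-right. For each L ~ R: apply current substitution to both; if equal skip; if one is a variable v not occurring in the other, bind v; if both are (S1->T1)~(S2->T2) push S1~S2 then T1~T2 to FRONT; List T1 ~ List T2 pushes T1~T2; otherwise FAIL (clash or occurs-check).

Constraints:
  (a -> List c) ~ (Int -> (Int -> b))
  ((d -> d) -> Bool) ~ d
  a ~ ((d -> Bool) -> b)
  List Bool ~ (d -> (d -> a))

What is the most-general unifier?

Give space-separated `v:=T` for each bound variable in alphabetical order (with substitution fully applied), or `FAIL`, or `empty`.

step 1: unify (a -> List c) ~ (Int -> (Int -> b))  [subst: {-} | 3 pending]
  -> decompose arrow: push a~Int, List c~(Int -> b)
step 2: unify a ~ Int  [subst: {-} | 4 pending]
  bind a := Int
step 3: unify List c ~ (Int -> b)  [subst: {a:=Int} | 3 pending]
  clash: List c vs (Int -> b)

Answer: FAIL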